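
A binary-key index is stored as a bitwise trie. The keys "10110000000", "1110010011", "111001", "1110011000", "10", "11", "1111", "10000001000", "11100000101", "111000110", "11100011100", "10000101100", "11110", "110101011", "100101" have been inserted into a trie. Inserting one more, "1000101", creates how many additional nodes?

3

The longest prefix of "1000101" already in the trie is "1000" (length 4).
New nodes needed: |"1000101"| − 4 = 7 − 4 = 3.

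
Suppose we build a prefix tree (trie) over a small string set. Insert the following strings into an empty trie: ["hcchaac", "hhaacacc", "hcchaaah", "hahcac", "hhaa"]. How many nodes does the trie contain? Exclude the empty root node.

Insert word by word; a character creates a node only if that edge doesn't already exist:
  "hcchaac" → 7 new (h, c, c, h, a, a, c)
  "hhaacacc" → prefix "h" already present; 7 new (h, a, a, c, a, c, c)
  "hcchaaah" → prefix "hcchaa" already present; 2 new (a, h)
  "hahcac" → prefix "h" already present; 5 new (a, h, c, a, c)
  "hhaa" → prefix "hhaa" already present; 0 new (none)
Total nodes = 7 + 7 + 2 + 5 + 0 = 21

21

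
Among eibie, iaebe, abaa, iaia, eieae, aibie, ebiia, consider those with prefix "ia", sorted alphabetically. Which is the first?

Filter for "ia…" and sort: "iaebe", "iaia"
Position 1: iaebe

iaebe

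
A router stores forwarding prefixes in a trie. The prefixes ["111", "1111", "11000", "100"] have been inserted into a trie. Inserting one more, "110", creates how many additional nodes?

0

Every character of "110" already lies on an existing path (it is a prefix of some stored word).
No new nodes are needed: 0.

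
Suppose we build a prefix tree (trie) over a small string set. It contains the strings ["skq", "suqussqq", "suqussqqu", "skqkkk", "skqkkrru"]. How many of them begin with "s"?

5

Traverse to the node for "s", then collect every word in that subtree.
Matches: "skq", "skqkkk", "skqkkrru", "suqussqq", "suqussqqu"
Count: 5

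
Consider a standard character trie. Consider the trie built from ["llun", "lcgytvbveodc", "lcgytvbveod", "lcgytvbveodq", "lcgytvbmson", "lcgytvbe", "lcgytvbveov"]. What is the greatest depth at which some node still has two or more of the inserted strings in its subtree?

11

Equivalently: take the maximum, over all pairs, of their longest common prefix length.
"lcgytvbveod" and "lcgytvbveodc" agree on "lcgytvbveod" (11 characters) before diverging; nothing deeper is shared.
Longest shared-prefix length: 11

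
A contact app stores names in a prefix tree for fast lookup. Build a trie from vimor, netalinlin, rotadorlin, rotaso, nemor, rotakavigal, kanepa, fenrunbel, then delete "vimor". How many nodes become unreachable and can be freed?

5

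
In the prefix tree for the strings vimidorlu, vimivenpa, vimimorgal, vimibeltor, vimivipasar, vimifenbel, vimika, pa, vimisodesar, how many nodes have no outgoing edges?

9

Leaves are exactly the stored words that no other stored word extends.
Those words: "pa", "vimibeltor", "vimidorlu", "vimifenbel", "vimika", "vimimorgal", "vimisodesar", "vimivenpa", "vimivipasar"
Leaf count: 9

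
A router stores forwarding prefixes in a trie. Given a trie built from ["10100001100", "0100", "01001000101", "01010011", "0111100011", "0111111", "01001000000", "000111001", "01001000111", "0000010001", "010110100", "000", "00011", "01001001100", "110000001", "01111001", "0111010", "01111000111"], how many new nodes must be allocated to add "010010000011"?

"0100100000" is already a path in the trie; the remaining "11" must be added.
Each of the 2 remaining characters creates one node.

2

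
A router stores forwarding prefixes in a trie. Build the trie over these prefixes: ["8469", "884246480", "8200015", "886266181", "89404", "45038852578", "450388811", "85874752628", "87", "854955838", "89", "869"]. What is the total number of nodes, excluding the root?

63

Insert word by word; a character creates a node only if that edge doesn't already exist:
  "8469" → 4 new (8, 4, 6, 9)
  "884246480" → prefix "8" already present; 8 new (8, 4, 2, 4, 6, 4, 8, 0)
  "8200015" → prefix "8" already present; 6 new (2, 0, 0, 0, 1, 5)
  "886266181" → prefix "88" already present; 7 new (6, 2, 6, 6, 1, 8, 1)
  "89404" → prefix "8" already present; 4 new (9, 4, 0, 4)
  "45038852578" → 11 new (4, 5, 0, 3, 8, 8, 5, 2, 5, 7, 8)
  "450388811" → prefix "450388" already present; 3 new (8, 1, 1)
  "85874752628" → prefix "8" already present; 10 new (5, 8, 7, 4, 7, 5, 2, 6, 2, 8)
  "87" → prefix "8" already present; 1 new (7)
  "854955838" → prefix "85" already present; 7 new (4, 9, 5, 5, 8, 3, 8)
  "89" → prefix "89" already present; 0 new (none)
  "869" → prefix "8" already present; 2 new (6, 9)
Total nodes = 4 + 8 + 6 + 7 + 4 + 11 + 3 + 10 + 1 + 7 + 0 + 2 = 63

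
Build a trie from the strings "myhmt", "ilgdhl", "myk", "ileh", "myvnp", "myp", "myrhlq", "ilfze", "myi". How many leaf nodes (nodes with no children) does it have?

9

A leaf is a node with no children — equivalently, the end of a word that is not a proper prefix of any other stored word.
Those words: "ileh", "ilfze", "ilgdhl", "myhmt", "myi", "myk", "myp", "myrhlq", "myvnp"
Leaf count: 9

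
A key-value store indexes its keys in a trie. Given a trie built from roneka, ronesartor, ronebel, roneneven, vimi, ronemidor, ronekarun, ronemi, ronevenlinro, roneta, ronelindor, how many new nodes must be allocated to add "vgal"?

3

The longest prefix of "vgal" already in the trie is "v" (length 1).
Each of the 3 remaining characters creates one node.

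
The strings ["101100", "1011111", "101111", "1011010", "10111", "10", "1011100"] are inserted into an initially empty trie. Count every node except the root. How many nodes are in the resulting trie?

Count nodes per top-level branch (shared prefixes stored once):
  '1'-branch (10, 101100, 1011010, 10111, 1011100, 101111, 1011111): 13 nodes
Sum: 13

13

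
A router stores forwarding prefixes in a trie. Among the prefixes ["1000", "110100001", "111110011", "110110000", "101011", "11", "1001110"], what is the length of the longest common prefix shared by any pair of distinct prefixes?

4

The deepest shared node is where two words last agree before diverging.
"110100001" and "110110000" agree on "1101" (4 characters) before diverging; nothing deeper is shared.
Longest shared-prefix length: 4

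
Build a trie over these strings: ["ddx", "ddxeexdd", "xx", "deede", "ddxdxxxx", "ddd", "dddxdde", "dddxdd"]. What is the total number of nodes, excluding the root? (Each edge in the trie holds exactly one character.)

Trie structure (* marks end of a word):
(root)
├─ d
│  ├─ d
│  │  ├─ d *
│  │  │  └─ x
│  │  │     └─ d
│  │  │        └─ d *
│  │  │           └─ e *
│  │  └─ x *
│  │     ├─ d
│  │     │  └─ x
│  │     │     └─ x
│  │     │        └─ x
│  │     │           └─ x *
│  │     └─ e
│  │        └─ e
│  │           └─ x
│  │              └─ d
│  │                 └─ d *
│  └─ e
│     └─ e
│        └─ d
│           └─ e *
└─ x
   └─ x *
Counting every labelled node above: 24.

24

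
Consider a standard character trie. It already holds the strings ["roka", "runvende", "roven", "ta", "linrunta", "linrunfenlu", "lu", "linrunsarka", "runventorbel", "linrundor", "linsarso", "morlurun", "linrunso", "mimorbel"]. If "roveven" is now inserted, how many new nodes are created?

3

The longest prefix of "roveven" already in the trie is "rove" (length 4).
So 7 − 4 = 3 new nodes.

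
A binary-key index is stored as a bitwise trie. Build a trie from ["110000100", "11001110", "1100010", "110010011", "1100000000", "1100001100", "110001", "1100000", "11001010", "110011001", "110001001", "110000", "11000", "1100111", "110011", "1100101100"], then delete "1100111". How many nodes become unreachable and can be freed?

0

Walk "1100111" from the leaf back toward the root, removing each node that no remaining word uses.
Every node on "1100111" is still needed (e.g. by "11001110"), so nothing is freed.
Nodes removed: 0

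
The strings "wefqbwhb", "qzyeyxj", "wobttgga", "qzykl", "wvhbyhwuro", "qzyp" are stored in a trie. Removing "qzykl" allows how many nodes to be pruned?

2

A node on "qzykl"'s path can go only if nothing else ends at it or branches off below it.
The suffix "kl" (2 nodes) is used only by "qzykl"; the node for "qzy" still has the child "e", so pruning stops there.
Nodes removed: 2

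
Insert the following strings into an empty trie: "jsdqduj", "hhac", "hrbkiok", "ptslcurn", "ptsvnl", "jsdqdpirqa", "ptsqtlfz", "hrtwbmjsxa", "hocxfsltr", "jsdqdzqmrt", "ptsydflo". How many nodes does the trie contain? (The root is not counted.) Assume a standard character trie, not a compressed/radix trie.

64

Insert word by word; a character creates a node only if that edge doesn't already exist:
  "jsdqduj" → 7 new (j, s, d, q, d, u, j)
  "hhac" → 4 new (h, h, a, c)
  "hrbkiok" → prefix "h" already present; 6 new (r, b, k, i, o, k)
  "ptslcurn" → 8 new (p, t, s, l, c, u, r, n)
  "ptsvnl" → prefix "pts" already present; 3 new (v, n, l)
  "jsdqdpirqa" → prefix "jsdqd" already present; 5 new (p, i, r, q, a)
  "ptsqtlfz" → prefix "pts" already present; 5 new (q, t, l, f, z)
  "hrtwbmjsxa" → prefix "hr" already present; 8 new (t, w, b, m, j, s, x, a)
  "hocxfsltr" → prefix "h" already present; 8 new (o, c, x, f, s, l, t, r)
  "jsdqdzqmrt" → prefix "jsdqd" already present; 5 new (z, q, m, r, t)
  "ptsydflo" → prefix "pts" already present; 5 new (y, d, f, l, o)
Total nodes = 7 + 4 + 6 + 8 + 3 + 5 + 5 + 8 + 8 + 5 + 5 = 64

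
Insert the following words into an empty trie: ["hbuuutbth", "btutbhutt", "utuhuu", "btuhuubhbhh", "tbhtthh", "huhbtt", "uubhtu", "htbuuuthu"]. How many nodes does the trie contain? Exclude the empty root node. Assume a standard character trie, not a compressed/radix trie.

Count nodes per top-level branch (shared prefixes stored once):
  'b'-branch (btuhuubhbhh, btutbhutt): 17 nodes
  'h'-branch (hbuuutbth, htbuuuthu, huhbtt): 22 nodes
  't'-branch (tbhtthh): 7 nodes
  'u'-branch (utuhuu, uubhtu): 11 nodes
Sum: 57

57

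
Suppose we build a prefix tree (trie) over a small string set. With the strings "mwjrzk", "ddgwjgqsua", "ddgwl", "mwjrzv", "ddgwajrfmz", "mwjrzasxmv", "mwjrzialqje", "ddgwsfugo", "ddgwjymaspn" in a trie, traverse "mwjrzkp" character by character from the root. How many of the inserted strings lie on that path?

1

Traverse "mwjrzkp" character by character; count nodes along the way that are marked as word ends.
Prefixes of the query that are stored words: "mwjrzk"
Count: 1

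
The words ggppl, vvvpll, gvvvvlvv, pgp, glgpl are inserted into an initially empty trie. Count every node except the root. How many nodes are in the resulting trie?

Count nodes per top-level branch (shared prefixes stored once):
  'g'-branch (ggppl, glgpl, gvvvvlvv): 16 nodes
  'p'-branch (pgp): 3 nodes
  'v'-branch (vvvpll): 6 nodes
Sum: 25

25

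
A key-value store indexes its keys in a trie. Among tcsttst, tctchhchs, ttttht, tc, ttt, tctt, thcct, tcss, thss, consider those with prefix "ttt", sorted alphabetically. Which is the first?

ttt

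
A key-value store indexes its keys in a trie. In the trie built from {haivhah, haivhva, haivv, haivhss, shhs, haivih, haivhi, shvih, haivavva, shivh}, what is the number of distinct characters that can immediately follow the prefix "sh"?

Walk "sh" from the root, arriving at one node.
Distinct next characters after "sh": h, i, v.
That node has 3 child edges.

3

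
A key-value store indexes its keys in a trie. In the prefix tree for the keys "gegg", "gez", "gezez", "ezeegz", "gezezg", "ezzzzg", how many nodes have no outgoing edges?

4

A leaf is a node with no children — equivalently, the end of a word that is not a proper prefix of any other stored word.
Those words: "ezeegz", "ezzzzg", "gegg", "gezezg"
Leaf count: 4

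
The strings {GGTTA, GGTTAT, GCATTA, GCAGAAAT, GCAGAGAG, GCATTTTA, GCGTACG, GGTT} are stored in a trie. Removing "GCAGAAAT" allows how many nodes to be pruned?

3

Walk "GCAGAAAT" from the leaf back toward the root, removing each node that no remaining word uses.
The suffix "AAT" (3 nodes) is used only by "GCAGAAAT"; the node for "GCAGA" still has the child "G", so pruning stops there.
Nodes removed: 3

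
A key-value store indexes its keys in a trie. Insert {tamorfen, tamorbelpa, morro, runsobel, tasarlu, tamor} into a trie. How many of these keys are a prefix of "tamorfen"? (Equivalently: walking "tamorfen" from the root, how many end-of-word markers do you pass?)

Traverse "tamorfen" character by character; count nodes along the way that are marked as word ends.
Prefixes of the query that are stored words: "tamor", "tamorfen"
Count: 2

2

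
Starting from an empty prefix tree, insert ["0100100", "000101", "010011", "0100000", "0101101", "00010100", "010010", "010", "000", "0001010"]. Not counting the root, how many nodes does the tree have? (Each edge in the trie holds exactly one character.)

Insert word by word; a character creates a node only if that edge doesn't already exist:
  "0100100" → 7 new (0, 1, 0, 0, 1, 0, 0)
  "000101" → prefix "0" already present; 5 new (0, 0, 1, 0, 1)
  "010011" → prefix "01001" already present; 1 new (1)
  "0100000" → prefix "0100" already present; 3 new (0, 0, 0)
  "0101101" → prefix "010" already present; 4 new (1, 1, 0, 1)
  "00010100" → prefix "000101" already present; 2 new (0, 0)
  "010010" → prefix "010010" already present; 0 new (none)
  "010" → prefix "010" already present; 0 new (none)
  "000" → prefix "000" already present; 0 new (none)
  "0001010" → prefix "0001010" already present; 0 new (none)
Total nodes = 7 + 5 + 1 + 3 + 4 + 2 + 0 + 0 + 0 + 0 = 22

22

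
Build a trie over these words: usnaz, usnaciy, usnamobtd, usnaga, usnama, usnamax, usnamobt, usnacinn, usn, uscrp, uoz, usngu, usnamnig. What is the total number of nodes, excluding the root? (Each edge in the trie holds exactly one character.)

For each word, the new-node count is its length minus the longest prefix already in the trie:
  "usnaz" → 5 new (u, s, n, a, z)
  "usnaciy" → prefix "usna" already present; 3 new (c, i, y)
  "usnamobtd" → prefix "usna" already present; 5 new (m, o, b, t, d)
  "usnaga" → prefix "usna" already present; 2 new (g, a)
  "usnama" → prefix "usnam" already present; 1 new (a)
  "usnamax" → prefix "usnama" already present; 1 new (x)
  "usnamobt" → prefix "usnamobt" already present; 0 new (none)
  "usnacinn" → prefix "usnaci" already present; 2 new (n, n)
  "usn" → prefix "usn" already present; 0 new (none)
  "uscrp" → prefix "us" already present; 3 new (c, r, p)
  "uoz" → prefix "u" already present; 2 new (o, z)
  "usngu" → prefix "usn" already present; 2 new (g, u)
  "usnamnig" → prefix "usnam" already present; 3 new (n, i, g)
Total nodes = 5 + 3 + 5 + 2 + 1 + 1 + 0 + 2 + 0 + 3 + 2 + 2 + 3 = 29

29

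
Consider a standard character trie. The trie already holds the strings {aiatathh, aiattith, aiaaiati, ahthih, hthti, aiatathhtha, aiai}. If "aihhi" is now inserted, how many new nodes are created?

"ai" is already a path in the trie; the remaining "hhi" must be added.
New nodes needed: |"aihhi"| − 2 = 5 − 2 = 3.

3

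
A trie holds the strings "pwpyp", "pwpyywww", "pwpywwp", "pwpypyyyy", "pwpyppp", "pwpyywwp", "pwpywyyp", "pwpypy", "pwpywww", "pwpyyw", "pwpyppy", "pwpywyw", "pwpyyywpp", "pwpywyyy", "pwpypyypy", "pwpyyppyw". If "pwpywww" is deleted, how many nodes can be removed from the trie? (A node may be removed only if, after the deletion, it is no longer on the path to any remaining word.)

1

Walk "pwpywww" from the leaf back toward the root, removing each node that no remaining word uses.
The suffix "w" (1 node) is used only by "pwpywww"; the node for "pwpyww" still has the child "p", so pruning stops there.
Nodes removed: 1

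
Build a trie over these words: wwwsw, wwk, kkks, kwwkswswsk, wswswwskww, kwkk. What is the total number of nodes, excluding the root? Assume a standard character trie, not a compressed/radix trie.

30

Trie structure (* marks end of a word):
(root)
├─ k
│  ├─ k
│  │  └─ k
│  │     └─ s *
│  └─ w
│     ├─ k
│     │  └─ k *
│     └─ w
│        └─ k
│           └─ s
│              └─ w
│                 └─ s
│                    └─ w
│                       └─ s
│                          └─ k *
└─ w
   ├─ s
   │  └─ w
   │     └─ s
   │        └─ w
   │           └─ w
   │              └─ s
   │                 └─ k
   │                    └─ w
   │                       └─ w *
   └─ w
      ├─ k *
      └─ w
         └─ s
            └─ w *
Counting every labelled node above: 30.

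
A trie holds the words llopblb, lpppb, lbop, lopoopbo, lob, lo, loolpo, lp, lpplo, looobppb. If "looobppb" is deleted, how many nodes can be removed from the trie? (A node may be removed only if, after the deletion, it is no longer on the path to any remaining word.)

A node on "looobppb"'s path can go only if nothing else ends at it or branches off below it.
The suffix "obppb" (5 nodes) is used only by "looobppb"; the node for "loo" still has the child "l", so pruning stops there.
Nodes removed: 5

5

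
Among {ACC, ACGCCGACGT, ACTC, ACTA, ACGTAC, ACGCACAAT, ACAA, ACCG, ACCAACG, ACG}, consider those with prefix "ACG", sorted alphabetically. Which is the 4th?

ACGTAC

DFS of the "ACG" subtree visits, in order: "ACG", "ACGCACAAT", "ACGCCGACGT", "ACGTAC"
The 4th is ACGTAC.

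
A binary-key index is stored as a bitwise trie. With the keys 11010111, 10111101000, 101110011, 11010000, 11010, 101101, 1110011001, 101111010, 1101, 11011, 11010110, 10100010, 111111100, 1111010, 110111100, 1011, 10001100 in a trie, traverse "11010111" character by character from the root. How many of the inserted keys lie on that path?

3

Traverse "11010111" character by character; count nodes along the way that are marked as word ends.
Prefixes of the query that are stored words: "1101", "11010", "11010111"
Count: 3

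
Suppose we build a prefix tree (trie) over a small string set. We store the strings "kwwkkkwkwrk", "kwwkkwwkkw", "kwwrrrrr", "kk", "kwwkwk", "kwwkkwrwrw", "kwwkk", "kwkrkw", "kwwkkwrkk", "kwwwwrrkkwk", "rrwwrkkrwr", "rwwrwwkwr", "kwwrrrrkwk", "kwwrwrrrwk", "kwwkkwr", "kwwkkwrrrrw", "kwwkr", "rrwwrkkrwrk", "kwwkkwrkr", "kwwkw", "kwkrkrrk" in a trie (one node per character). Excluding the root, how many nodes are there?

79

For each word, the new-node count is its length minus the longest prefix already in the trie:
  "kwwkkkwkwrk" → 11 new (k, w, w, k, k, k, w, k, w, r, k)
  "kwwkkwwkkw" → prefix "kwwkk" already present; 5 new (w, w, k, k, w)
  "kwwrrrrr" → prefix "kww" already present; 5 new (r, r, r, r, r)
  "kk" → prefix "k" already present; 1 new (k)
  "kwwkwk" → prefix "kwwk" already present; 2 new (w, k)
  "kwwkkwrwrw" → prefix "kwwkkw" already present; 4 new (r, w, r, w)
  "kwwkk" → prefix "kwwkk" already present; 0 new (none)
  "kwkrkw" → prefix "kw" already present; 4 new (k, r, k, w)
  "kwwkkwrkk" → prefix "kwwkkwr" already present; 2 new (k, k)
  "kwwwwrrkkwk" → prefix "kww" already present; 8 new (w, w, r, r, k, k, w, k)
  "rrwwrkkrwr" → 10 new (r, r, w, w, r, k, k, r, w, r)
  "rwwrwwkwr" → prefix "r" already present; 8 new (w, w, r, w, w, k, w, r)
  "kwwrrrrkwk" → prefix "kwwrrrr" already present; 3 new (k, w, k)
  "kwwrwrrrwk" → prefix "kwwr" already present; 6 new (w, r, r, r, w, k)
  "kwwkkwr" → prefix "kwwkkwr" already present; 0 new (none)
  "kwwkkwrrrrw" → prefix "kwwkkwr" already present; 4 new (r, r, r, w)
  "kwwkr" → prefix "kwwk" already present; 1 new (r)
  "rrwwrkkrwrk" → prefix "rrwwrkkrwr" already present; 1 new (k)
  "kwwkkwrkr" → prefix "kwwkkwrk" already present; 1 new (r)
  "kwwkw" → prefix "kwwkw" already present; 0 new (none)
  "kwkrkrrk" → prefix "kwkrk" already present; 3 new (r, r, k)
Total nodes = 11 + 5 + 5 + 1 + 2 + 4 + 0 + 4 + 2 + 8 + 10 + 8 + 3 + 6 + 0 + 4 + 1 + 1 + 1 + 0 + 3 = 79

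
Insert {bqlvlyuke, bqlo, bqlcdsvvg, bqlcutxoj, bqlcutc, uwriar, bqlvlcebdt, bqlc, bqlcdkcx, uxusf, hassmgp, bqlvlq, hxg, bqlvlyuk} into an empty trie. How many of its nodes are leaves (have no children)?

12

Leaves are exactly the stored words that no other stored word extends.
Those words: "bqlcdkcx", "bqlcdsvvg", "bqlcutc", "bqlcutxoj", "bqlo", "bqlvlcebdt", "bqlvlq", "bqlvlyuke", "hassmgp", "hxg", "uwriar", "uxusf"
Leaf count: 12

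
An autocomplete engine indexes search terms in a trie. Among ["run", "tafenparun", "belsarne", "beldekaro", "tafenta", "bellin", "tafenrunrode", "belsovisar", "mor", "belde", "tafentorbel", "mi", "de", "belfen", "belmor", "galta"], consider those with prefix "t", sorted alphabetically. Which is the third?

Filter for "t…" and sort: "tafenparun", "tafenrunrode", "tafenta", "tafentorbel"
The 3rd is tafenta.

tafenta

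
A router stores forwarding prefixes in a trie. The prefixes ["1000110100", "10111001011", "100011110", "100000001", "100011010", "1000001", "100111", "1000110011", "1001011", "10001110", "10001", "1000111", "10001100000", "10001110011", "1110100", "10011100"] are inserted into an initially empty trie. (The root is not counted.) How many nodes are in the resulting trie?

52

For each word, the new-node count is its length minus the longest prefix already in the trie:
  "1000110100" → 10 new (1, 0, 0, 0, 1, 1, 0, 1, 0, 0)
  "10111001011" → prefix "10" already present; 9 new (1, 1, 1, 0, 0, 1, 0, 1, 1)
  "100011110" → prefix "100011" already present; 3 new (1, 1, 0)
  "100000001" → prefix "1000" already present; 5 new (0, 0, 0, 0, 1)
  "100011010" → prefix "100011010" already present; 0 new (none)
  "1000001" → prefix "100000" already present; 1 new (1)
  "100111" → prefix "100" already present; 3 new (1, 1, 1)
  "1000110011" → prefix "1000110" already present; 3 new (0, 1, 1)
  "1001011" → prefix "1001" already present; 3 new (0, 1, 1)
  "10001110" → prefix "1000111" already present; 1 new (0)
  "10001" → prefix "10001" already present; 0 new (none)
  "1000111" → prefix "1000111" already present; 0 new (none)
  "10001100000" → prefix "10001100" already present; 3 new (0, 0, 0)
  "10001110011" → prefix "10001110" already present; 3 new (0, 1, 1)
  "1110100" → prefix "1" already present; 6 new (1, 1, 0, 1, 0, 0)
  "10011100" → prefix "100111" already present; 2 new (0, 0)
Total nodes = 10 + 9 + 3 + 5 + 0 + 1 + 3 + 3 + 3 + 1 + 0 + 0 + 3 + 3 + 6 + 2 = 52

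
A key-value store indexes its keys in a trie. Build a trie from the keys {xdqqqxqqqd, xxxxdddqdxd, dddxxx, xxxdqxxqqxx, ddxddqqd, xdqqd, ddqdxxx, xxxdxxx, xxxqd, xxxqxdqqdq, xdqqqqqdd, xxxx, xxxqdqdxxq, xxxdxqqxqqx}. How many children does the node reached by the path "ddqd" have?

Walk "ddqd" from the root, arriving at one node.
Characters that immediately follow "ddqd" among the stored strings: {x}.
That node has 1 child edge.

1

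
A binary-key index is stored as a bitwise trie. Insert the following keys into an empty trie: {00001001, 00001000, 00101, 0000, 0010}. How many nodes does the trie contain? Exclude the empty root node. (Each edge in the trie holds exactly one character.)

12

Insert word by word; a character creates a node only if that edge doesn't already exist:
  "00001001" → 8 new (0, 0, 0, 0, 1, 0, 0, 1)
  "00001000" → prefix "0000100" already present; 1 new (0)
  "00101" → prefix "00" already present; 3 new (1, 0, 1)
  "0000" → prefix "0000" already present; 0 new (none)
  "0010" → prefix "0010" already present; 0 new (none)
Total nodes = 8 + 1 + 3 + 0 + 0 = 12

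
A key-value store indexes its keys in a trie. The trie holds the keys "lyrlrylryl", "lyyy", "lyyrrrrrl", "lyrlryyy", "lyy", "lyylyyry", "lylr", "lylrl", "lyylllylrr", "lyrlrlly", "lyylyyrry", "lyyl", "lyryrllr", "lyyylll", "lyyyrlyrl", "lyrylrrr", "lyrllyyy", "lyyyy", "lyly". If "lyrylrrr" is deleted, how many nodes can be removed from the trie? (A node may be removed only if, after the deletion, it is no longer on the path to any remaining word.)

After clearing the end-marker at "lyrylrrr", prune upward until reaching a node still needed by another word.
The suffix "lrrr" (4 nodes) is used only by "lyrylrrr"; the node for "lyry" still has the child "r", so pruning stops there.
Nodes removed: 4

4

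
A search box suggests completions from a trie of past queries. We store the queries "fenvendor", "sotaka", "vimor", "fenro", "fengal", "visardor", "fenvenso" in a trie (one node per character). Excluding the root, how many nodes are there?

Count nodes per top-level branch (shared prefixes stored once):
  'f'-branch (fengal, fenro, fenvendor, fenvenso): 16 nodes
  's'-branch (sotaka): 6 nodes
  'v'-branch (vimor, visardor): 11 nodes
Sum: 33

33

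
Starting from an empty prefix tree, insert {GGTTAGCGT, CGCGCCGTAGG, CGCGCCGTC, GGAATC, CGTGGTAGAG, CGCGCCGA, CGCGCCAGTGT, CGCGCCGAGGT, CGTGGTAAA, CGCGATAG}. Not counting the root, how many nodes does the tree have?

48

For each word, the new-node count is its length minus the longest prefix already in the trie:
  "GGTTAGCGT" → 9 new (G, G, T, T, A, G, C, G, T)
  "CGCGCCGTAGG" → 11 new (C, G, C, G, C, C, G, T, A, G, G)
  "CGCGCCGTC" → prefix "CGCGCCGT" already present; 1 new (C)
  "GGAATC" → prefix "GG" already present; 4 new (A, A, T, C)
  "CGTGGTAGAG" → prefix "CG" already present; 8 new (T, G, G, T, A, G, A, G)
  "CGCGCCGA" → prefix "CGCGCCG" already present; 1 new (A)
  "CGCGCCAGTGT" → prefix "CGCGCC" already present; 5 new (A, G, T, G, T)
  "CGCGCCGAGGT" → prefix "CGCGCCGA" already present; 3 new (G, G, T)
  "CGTGGTAAA" → prefix "CGTGGTA" already present; 2 new (A, A)
  "CGCGATAG" → prefix "CGCG" already present; 4 new (A, T, A, G)
Total nodes = 9 + 11 + 1 + 4 + 8 + 1 + 5 + 3 + 2 + 4 = 48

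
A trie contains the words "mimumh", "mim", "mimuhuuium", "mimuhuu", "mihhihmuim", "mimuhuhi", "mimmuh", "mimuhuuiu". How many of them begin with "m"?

8

Filter for entries beginning with "m":
Matches: "mihhihmuim", "mim", "mimmuh", "mimuhuhi", "mimuhuu", "mimuhuuiu", "mimuhuuium", "mimumh"
Count: 8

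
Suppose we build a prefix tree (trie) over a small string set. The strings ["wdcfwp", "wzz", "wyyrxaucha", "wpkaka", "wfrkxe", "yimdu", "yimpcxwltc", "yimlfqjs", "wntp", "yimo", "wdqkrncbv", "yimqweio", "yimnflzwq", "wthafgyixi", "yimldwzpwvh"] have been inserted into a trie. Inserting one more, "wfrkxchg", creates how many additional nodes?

The longest prefix of "wfrkxchg" already in the trie is "wfrkx" (length 5).
Each of the 3 remaining characters creates one node.

3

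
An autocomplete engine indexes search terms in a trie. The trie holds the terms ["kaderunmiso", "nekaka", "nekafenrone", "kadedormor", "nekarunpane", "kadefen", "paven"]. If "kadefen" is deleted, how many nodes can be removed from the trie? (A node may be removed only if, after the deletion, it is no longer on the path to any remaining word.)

3

A node on "kadefen"'s path can go only if nothing else ends at it or branches off below it.
The suffix "fen" (3 nodes) is used only by "kadefen"; the node for "kade" still has the child "r", so pruning stops there.
Nodes removed: 3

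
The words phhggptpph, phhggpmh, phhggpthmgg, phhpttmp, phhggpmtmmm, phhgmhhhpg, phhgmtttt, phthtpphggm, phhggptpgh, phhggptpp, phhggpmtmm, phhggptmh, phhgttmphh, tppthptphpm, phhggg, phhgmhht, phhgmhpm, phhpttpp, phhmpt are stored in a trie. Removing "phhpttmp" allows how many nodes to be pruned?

Walk "phhpttmp" from the leaf back toward the root, removing each node that no remaining word uses.
The suffix "mp" (2 nodes) is used only by "phhpttmp"; the node for "phhptt" still has the child "p", so pruning stops there.
Nodes removed: 2

2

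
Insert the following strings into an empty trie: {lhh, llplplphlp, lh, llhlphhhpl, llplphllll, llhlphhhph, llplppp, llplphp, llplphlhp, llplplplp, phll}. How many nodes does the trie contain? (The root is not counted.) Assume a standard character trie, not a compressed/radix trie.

Insert word by word; a character creates a node only if that edge doesn't already exist:
  "lhh" → 3 new (l, h, h)
  "llplplphlp" → prefix "l" already present; 9 new (l, p, l, p, l, p, h, l, p)
  "lh" → prefix "lh" already present; 0 new (none)
  "llhlphhhpl" → prefix "ll" already present; 8 new (h, l, p, h, h, h, p, l)
  "llplphllll" → prefix "llplp" already present; 5 new (h, l, l, l, l)
  "llhlphhhph" → prefix "llhlphhhp" already present; 1 new (h)
  "llplppp" → prefix "llplp" already present; 2 new (p, p)
  "llplphp" → prefix "llplph" already present; 1 new (p)
  "llplphlhp" → prefix "llplphl" already present; 2 new (h, p)
  "llplplplp" → prefix "llplplp" already present; 2 new (l, p)
  "phll" → 4 new (p, h, l, l)
Total nodes = 3 + 9 + 0 + 8 + 5 + 1 + 2 + 1 + 2 + 2 + 4 = 37

37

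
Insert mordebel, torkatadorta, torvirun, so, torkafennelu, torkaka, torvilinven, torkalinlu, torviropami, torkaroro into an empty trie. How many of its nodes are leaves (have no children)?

Leaves are exactly the stored words that no other stored word extends.
Those words: "mordebel", "so", "torkafennelu", "torkaka", "torkalinlu", "torkaroro", "torkatadorta", "torvilinven", "torviropami", "torvirun"
Leaf count: 10

10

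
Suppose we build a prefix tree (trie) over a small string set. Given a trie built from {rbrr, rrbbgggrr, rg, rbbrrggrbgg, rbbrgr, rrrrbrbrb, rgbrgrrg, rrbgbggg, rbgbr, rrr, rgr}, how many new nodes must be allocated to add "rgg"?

Walking "rgg" from the root, the first 2 characters ("rg") follow existing edges; "g" is the first miss.
So 3 − 2 = 1 new nodes.

1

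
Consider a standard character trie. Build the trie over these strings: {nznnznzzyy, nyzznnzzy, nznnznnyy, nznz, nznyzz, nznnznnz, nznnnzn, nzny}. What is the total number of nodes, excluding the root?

29

Insert word by word; a character creates a node only if that edge doesn't already exist:
  "nznnznzzyy" → 10 new (n, z, n, n, z, n, z, z, y, y)
  "nyzznnzzy" → prefix "n" already present; 8 new (y, z, z, n, n, z, z, y)
  "nznnznnyy" → prefix "nznnzn" already present; 3 new (n, y, y)
  "nznz" → prefix "nzn" already present; 1 new (z)
  "nznyzz" → prefix "nzn" already present; 3 new (y, z, z)
  "nznnznnz" → prefix "nznnznn" already present; 1 new (z)
  "nznnnzn" → prefix "nznn" already present; 3 new (n, z, n)
  "nzny" → prefix "nzny" already present; 0 new (none)
Total nodes = 10 + 8 + 3 + 1 + 3 + 1 + 3 + 0 = 29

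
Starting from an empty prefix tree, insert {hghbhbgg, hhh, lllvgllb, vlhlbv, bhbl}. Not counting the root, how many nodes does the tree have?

Count nodes per top-level branch (shared prefixes stored once):
  'b'-branch (bhbl): 4 nodes
  'h'-branch (hghbhbgg, hhh): 10 nodes
  'l'-branch (lllvgllb): 8 nodes
  'v'-branch (vlhlbv): 6 nodes
Sum: 28

28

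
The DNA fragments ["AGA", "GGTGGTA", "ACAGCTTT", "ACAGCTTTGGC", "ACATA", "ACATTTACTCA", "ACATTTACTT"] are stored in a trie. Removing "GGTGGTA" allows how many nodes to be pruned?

After clearing the end-marker at "GGTGGTA", prune upward until reaching a node still needed by another word.
No other word shares any prefix with "GGTGGTA", so all 7 of its nodes go.
Nodes removed: 7

7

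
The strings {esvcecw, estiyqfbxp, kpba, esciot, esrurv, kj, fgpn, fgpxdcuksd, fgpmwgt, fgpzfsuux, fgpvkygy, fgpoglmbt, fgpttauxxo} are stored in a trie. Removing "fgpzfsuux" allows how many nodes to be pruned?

A node on "fgpzfsuux"'s path can go only if nothing else ends at it or branches off below it.
The suffix "zfsuux" (6 nodes) is used only by "fgpzfsuux"; the node for "fgp" still has the child "n", so pruning stops there.
Nodes removed: 6

6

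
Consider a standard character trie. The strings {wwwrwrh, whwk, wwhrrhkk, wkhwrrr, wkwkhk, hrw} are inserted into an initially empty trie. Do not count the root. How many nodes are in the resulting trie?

29

Insert word by word; a character creates a node only if that edge doesn't already exist:
  "wwwrwrh" → 7 new (w, w, w, r, w, r, h)
  "whwk" → prefix "w" already present; 3 new (h, w, k)
  "wwhrrhkk" → prefix "ww" already present; 6 new (h, r, r, h, k, k)
  "wkhwrrr" → prefix "w" already present; 6 new (k, h, w, r, r, r)
  "wkwkhk" → prefix "wk" already present; 4 new (w, k, h, k)
  "hrw" → 3 new (h, r, w)
Total nodes = 7 + 3 + 6 + 6 + 4 + 3 = 29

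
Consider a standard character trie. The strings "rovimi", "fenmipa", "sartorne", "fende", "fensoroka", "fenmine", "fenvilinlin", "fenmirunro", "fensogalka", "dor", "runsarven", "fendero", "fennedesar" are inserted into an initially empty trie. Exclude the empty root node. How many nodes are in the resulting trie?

Trace insertions, counting only characters that open a new branch:
  "rovimi" → 6 new (r, o, v, i, m, i)
  "fenmipa" → 7 new (f, e, n, m, i, p, a)
  "sartorne" → 8 new (s, a, r, t, o, r, n, e)
  "fende" → prefix "fen" already present; 2 new (d, e)
  "fensoroka" → prefix "fen" already present; 6 new (s, o, r, o, k, a)
  "fenmine" → prefix "fenmi" already present; 2 new (n, e)
  "fenvilinlin" → prefix "fen" already present; 8 new (v, i, l, i, n, l, i, n)
  "fenmirunro" → prefix "fenmi" already present; 5 new (r, u, n, r, o)
  "fensogalka" → prefix "fenso" already present; 5 new (g, a, l, k, a)
  "dor" → 3 new (d, o, r)
  "runsarven" → prefix "r" already present; 8 new (u, n, s, a, r, v, e, n)
  "fendero" → prefix "fende" already present; 2 new (r, o)
  "fennedesar" → prefix "fen" already present; 7 new (n, e, d, e, s, a, r)
Total nodes = 6 + 7 + 8 + 2 + 6 + 2 + 8 + 5 + 5 + 3 + 8 + 2 + 7 = 69

69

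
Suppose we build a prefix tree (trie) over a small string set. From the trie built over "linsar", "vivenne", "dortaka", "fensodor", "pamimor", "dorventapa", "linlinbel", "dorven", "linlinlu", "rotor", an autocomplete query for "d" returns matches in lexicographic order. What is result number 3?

Filter for "d…" and sort: "dortaka", "dorven", "dorventapa"
The 3rd is dorventapa.

dorventapa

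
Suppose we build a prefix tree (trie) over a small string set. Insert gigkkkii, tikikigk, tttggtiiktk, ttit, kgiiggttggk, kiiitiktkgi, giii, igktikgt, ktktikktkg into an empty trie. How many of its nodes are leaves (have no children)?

9

Leaves are exactly the stored words that no other stored word extends.
Those words: "gigkkkii", "giii", "igktikgt", "kgiiggttggk", "kiiitiktkgi", "ktktikktkg", "tikikigk", "ttit", "tttggtiiktk"
Leaf count: 9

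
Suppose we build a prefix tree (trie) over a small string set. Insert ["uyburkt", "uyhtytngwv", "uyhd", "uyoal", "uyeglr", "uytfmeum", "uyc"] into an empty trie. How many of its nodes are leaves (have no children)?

A leaf is a node with no children — equivalently, the end of a word that is not a proper prefix of any other stored word.
Those words: "uyburkt", "uyc", "uyeglr", "uyhd", "uyhtytngwv", "uyoal", "uytfmeum"
Leaf count: 7

7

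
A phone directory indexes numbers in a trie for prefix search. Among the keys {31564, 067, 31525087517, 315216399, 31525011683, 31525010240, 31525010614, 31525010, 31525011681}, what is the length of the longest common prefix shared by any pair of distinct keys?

10

Look for the deepest trie node that still has at least two words in its subtree.
"31525011681" and "31525011683" agree on "3152501168" (10 characters) before diverging; nothing deeper is shared.
Longest shared-prefix length: 10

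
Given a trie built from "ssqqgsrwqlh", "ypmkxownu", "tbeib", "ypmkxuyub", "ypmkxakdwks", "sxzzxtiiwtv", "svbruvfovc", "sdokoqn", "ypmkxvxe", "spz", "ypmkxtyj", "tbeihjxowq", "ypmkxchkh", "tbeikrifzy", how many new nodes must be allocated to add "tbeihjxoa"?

1

Walking "tbeihjxoa" from the root, the first 8 characters ("tbeihjxo") follow existing edges; "a" is the first miss.
So 9 − 8 = 1 new nodes.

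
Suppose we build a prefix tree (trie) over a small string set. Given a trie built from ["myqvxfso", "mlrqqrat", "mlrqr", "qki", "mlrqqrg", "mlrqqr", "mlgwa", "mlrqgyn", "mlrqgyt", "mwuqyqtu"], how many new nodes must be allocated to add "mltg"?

"ml" is already a path in the trie; the remaining "tg" must be added.
New nodes needed: |"mltg"| − 2 = 4 − 2 = 2.

2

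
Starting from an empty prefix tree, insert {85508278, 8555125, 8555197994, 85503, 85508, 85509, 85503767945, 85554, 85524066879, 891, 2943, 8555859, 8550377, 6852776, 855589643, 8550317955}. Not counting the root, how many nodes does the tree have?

60

Trace insertions, counting only characters that open a new branch:
  "85508278" → 8 new (8, 5, 5, 0, 8, 2, 7, 8)
  "8555125" → prefix "855" already present; 4 new (5, 1, 2, 5)
  "8555197994" → prefix "85551" already present; 5 new (9, 7, 9, 9, 4)
  "85503" → prefix "8550" already present; 1 new (3)
  "85508" → prefix "85508" already present; 0 new (none)
  "85509" → prefix "8550" already present; 1 new (9)
  "85503767945" → prefix "85503" already present; 6 new (7, 6, 7, 9, 4, 5)
  "85554" → prefix "8555" already present; 1 new (4)
  "85524066879" → prefix "855" already present; 8 new (2, 4, 0, 6, 6, 8, 7, 9)
  "891" → prefix "8" already present; 2 new (9, 1)
  "2943" → 4 new (2, 9, 4, 3)
  "8555859" → prefix "8555" already present; 3 new (8, 5, 9)
  "8550377" → prefix "855037" already present; 1 new (7)
  "6852776" → 7 new (6, 8, 5, 2, 7, 7, 6)
  "855589643" → prefix "85558" already present; 4 new (9, 6, 4, 3)
  "8550317955" → prefix "85503" already present; 5 new (1, 7, 9, 5, 5)
Total nodes = 8 + 4 + 5 + 1 + 0 + 1 + 6 + 1 + 8 + 2 + 4 + 3 + 1 + 7 + 4 + 5 = 60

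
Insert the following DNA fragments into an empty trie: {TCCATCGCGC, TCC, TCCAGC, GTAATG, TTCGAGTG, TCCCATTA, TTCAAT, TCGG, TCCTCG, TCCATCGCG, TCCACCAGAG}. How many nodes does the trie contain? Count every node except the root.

Insert word by word; a character creates a node only if that edge doesn't already exist:
  "TCCATCGCGC" → 10 new (T, C, C, A, T, C, G, C, G, C)
  "TCC" → prefix "TCC" already present; 0 new (none)
  "TCCAGC" → prefix "TCCA" already present; 2 new (G, C)
  "GTAATG" → 6 new (G, T, A, A, T, G)
  "TTCGAGTG" → prefix "T" already present; 7 new (T, C, G, A, G, T, G)
  "TCCCATTA" → prefix "TCC" already present; 5 new (C, A, T, T, A)
  "TTCAAT" → prefix "TTC" already present; 3 new (A, A, T)
  "TCGG" → prefix "TC" already present; 2 new (G, G)
  "TCCTCG" → prefix "TCC" already present; 3 new (T, C, G)
  "TCCATCGCG" → prefix "TCCATCGCG" already present; 0 new (none)
  "TCCACCAGAG" → prefix "TCCA" already present; 6 new (C, C, A, G, A, G)
Total nodes = 10 + 0 + 2 + 6 + 7 + 5 + 3 + 2 + 3 + 0 + 6 = 44

44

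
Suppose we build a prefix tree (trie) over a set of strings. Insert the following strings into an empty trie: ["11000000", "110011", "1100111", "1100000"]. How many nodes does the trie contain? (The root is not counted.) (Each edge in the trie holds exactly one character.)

11

For each word, the new-node count is its length minus the longest prefix already in the trie:
  "11000000" → 8 new (1, 1, 0, 0, 0, 0, 0, 0)
  "110011" → prefix "1100" already present; 2 new (1, 1)
  "1100111" → prefix "110011" already present; 1 new (1)
  "1100000" → prefix "1100000" already present; 0 new (none)
Total nodes = 8 + 2 + 1 + 0 = 11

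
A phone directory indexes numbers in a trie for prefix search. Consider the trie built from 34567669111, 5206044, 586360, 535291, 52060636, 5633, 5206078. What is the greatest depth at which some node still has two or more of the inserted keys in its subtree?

5

The deepest shared node is where two words last agree before diverging.
"5206044" and "52060636" agree on "52060" (5 characters) before diverging; nothing deeper is shared.
Longest shared-prefix length: 5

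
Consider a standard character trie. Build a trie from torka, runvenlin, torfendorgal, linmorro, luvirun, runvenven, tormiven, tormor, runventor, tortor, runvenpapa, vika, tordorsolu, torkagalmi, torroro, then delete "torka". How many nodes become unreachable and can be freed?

A node on "torka"'s path can go only if nothing else ends at it or branches off below it.
Every node on "torka" is still needed (e.g. by "torkagalmi"), so nothing is freed.
Nodes removed: 0

0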